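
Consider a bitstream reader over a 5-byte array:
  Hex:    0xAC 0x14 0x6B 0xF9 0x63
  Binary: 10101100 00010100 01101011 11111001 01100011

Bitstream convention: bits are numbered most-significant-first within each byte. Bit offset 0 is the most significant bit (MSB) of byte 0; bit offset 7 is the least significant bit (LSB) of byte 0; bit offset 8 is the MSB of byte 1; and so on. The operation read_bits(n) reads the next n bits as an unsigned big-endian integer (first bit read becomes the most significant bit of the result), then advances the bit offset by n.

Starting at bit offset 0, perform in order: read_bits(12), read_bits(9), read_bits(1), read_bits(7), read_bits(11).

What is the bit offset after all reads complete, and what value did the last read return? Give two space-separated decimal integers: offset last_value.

Answer: 40 355

Derivation:
Read 1: bits[0:12] width=12 -> value=2753 (bin 101011000001); offset now 12 = byte 1 bit 4; 28 bits remain
Read 2: bits[12:21] width=9 -> value=141 (bin 010001101); offset now 21 = byte 2 bit 5; 19 bits remain
Read 3: bits[21:22] width=1 -> value=0 (bin 0); offset now 22 = byte 2 bit 6; 18 bits remain
Read 4: bits[22:29] width=7 -> value=127 (bin 1111111); offset now 29 = byte 3 bit 5; 11 bits remain
Read 5: bits[29:40] width=11 -> value=355 (bin 00101100011); offset now 40 = byte 5 bit 0; 0 bits remain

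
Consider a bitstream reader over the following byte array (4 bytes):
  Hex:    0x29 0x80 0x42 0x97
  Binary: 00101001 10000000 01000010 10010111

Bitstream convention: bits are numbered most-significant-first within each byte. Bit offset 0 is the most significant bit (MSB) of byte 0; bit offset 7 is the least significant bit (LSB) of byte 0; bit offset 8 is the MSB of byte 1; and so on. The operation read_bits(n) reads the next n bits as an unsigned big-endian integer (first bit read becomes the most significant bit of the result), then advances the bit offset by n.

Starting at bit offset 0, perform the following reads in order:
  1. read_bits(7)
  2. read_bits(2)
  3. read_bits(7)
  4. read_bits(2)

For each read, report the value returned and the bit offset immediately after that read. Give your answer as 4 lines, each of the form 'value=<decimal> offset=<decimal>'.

Read 1: bits[0:7] width=7 -> value=20 (bin 0010100); offset now 7 = byte 0 bit 7; 25 bits remain
Read 2: bits[7:9] width=2 -> value=3 (bin 11); offset now 9 = byte 1 bit 1; 23 bits remain
Read 3: bits[9:16] width=7 -> value=0 (bin 0000000); offset now 16 = byte 2 bit 0; 16 bits remain
Read 4: bits[16:18] width=2 -> value=1 (bin 01); offset now 18 = byte 2 bit 2; 14 bits remain

Answer: value=20 offset=7
value=3 offset=9
value=0 offset=16
value=1 offset=18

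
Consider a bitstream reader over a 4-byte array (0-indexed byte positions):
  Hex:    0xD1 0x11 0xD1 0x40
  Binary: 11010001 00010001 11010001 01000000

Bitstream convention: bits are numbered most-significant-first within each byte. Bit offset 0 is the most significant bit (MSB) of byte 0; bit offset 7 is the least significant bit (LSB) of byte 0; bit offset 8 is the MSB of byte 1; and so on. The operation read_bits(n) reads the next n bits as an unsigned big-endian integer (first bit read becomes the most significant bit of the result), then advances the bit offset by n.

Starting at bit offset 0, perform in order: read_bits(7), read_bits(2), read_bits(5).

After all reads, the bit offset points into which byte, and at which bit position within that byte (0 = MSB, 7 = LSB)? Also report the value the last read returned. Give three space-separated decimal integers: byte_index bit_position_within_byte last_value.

Answer: 1 6 4

Derivation:
Read 1: bits[0:7] width=7 -> value=104 (bin 1101000); offset now 7 = byte 0 bit 7; 25 bits remain
Read 2: bits[7:9] width=2 -> value=2 (bin 10); offset now 9 = byte 1 bit 1; 23 bits remain
Read 3: bits[9:14] width=5 -> value=4 (bin 00100); offset now 14 = byte 1 bit 6; 18 bits remain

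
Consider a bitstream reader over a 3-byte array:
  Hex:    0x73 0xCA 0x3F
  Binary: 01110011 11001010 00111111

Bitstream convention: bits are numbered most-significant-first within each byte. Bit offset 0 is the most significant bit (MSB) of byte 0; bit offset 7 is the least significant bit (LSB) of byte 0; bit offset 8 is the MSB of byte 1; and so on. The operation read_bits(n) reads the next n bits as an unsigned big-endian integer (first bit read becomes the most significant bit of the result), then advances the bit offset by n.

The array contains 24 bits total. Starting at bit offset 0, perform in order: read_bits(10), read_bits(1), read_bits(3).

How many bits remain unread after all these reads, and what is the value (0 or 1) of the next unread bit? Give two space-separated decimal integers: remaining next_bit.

Answer: 10 1

Derivation:
Read 1: bits[0:10] width=10 -> value=463 (bin 0111001111); offset now 10 = byte 1 bit 2; 14 bits remain
Read 2: bits[10:11] width=1 -> value=0 (bin 0); offset now 11 = byte 1 bit 3; 13 bits remain
Read 3: bits[11:14] width=3 -> value=2 (bin 010); offset now 14 = byte 1 bit 6; 10 bits remain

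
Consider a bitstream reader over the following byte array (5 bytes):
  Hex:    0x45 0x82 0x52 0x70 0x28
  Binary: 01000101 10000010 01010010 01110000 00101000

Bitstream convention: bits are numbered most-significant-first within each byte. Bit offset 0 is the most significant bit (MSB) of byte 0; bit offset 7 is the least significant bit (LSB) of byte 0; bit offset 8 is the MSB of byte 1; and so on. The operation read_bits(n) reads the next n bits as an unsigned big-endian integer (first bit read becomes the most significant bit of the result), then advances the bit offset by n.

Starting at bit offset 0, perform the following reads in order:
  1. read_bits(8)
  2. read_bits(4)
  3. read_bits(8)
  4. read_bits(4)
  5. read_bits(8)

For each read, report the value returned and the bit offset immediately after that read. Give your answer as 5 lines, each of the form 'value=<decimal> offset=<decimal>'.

Read 1: bits[0:8] width=8 -> value=69 (bin 01000101); offset now 8 = byte 1 bit 0; 32 bits remain
Read 2: bits[8:12] width=4 -> value=8 (bin 1000); offset now 12 = byte 1 bit 4; 28 bits remain
Read 3: bits[12:20] width=8 -> value=37 (bin 00100101); offset now 20 = byte 2 bit 4; 20 bits remain
Read 4: bits[20:24] width=4 -> value=2 (bin 0010); offset now 24 = byte 3 bit 0; 16 bits remain
Read 5: bits[24:32] width=8 -> value=112 (bin 01110000); offset now 32 = byte 4 bit 0; 8 bits remain

Answer: value=69 offset=8
value=8 offset=12
value=37 offset=20
value=2 offset=24
value=112 offset=32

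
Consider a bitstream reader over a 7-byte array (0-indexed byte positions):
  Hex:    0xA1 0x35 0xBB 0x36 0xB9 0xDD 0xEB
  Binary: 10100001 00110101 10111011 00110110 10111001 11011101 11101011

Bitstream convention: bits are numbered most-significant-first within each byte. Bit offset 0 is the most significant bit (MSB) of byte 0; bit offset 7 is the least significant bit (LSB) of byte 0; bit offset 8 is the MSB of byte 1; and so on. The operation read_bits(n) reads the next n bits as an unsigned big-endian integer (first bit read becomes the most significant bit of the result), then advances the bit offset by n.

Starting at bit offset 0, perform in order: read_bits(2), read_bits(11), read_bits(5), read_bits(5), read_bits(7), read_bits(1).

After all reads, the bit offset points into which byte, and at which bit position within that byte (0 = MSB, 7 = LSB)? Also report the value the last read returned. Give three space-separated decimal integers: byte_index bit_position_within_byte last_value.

Read 1: bits[0:2] width=2 -> value=2 (bin 10); offset now 2 = byte 0 bit 2; 54 bits remain
Read 2: bits[2:13] width=11 -> value=1062 (bin 10000100110); offset now 13 = byte 1 bit 5; 43 bits remain
Read 3: bits[13:18] width=5 -> value=22 (bin 10110); offset now 18 = byte 2 bit 2; 38 bits remain
Read 4: bits[18:23] width=5 -> value=29 (bin 11101); offset now 23 = byte 2 bit 7; 33 bits remain
Read 5: bits[23:30] width=7 -> value=77 (bin 1001101); offset now 30 = byte 3 bit 6; 26 bits remain
Read 6: bits[30:31] width=1 -> value=1 (bin 1); offset now 31 = byte 3 bit 7; 25 bits remain

Answer: 3 7 1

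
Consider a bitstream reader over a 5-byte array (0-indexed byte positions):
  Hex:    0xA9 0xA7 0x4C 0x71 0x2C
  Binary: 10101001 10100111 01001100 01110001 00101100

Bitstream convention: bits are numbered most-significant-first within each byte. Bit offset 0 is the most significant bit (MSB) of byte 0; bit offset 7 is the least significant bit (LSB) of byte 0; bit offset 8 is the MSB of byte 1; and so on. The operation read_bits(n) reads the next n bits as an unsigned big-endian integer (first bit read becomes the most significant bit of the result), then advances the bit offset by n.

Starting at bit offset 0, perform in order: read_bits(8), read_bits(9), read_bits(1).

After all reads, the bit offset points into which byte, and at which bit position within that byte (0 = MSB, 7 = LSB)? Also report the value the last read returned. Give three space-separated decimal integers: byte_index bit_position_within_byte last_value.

Answer: 2 2 1

Derivation:
Read 1: bits[0:8] width=8 -> value=169 (bin 10101001); offset now 8 = byte 1 bit 0; 32 bits remain
Read 2: bits[8:17] width=9 -> value=334 (bin 101001110); offset now 17 = byte 2 bit 1; 23 bits remain
Read 3: bits[17:18] width=1 -> value=1 (bin 1); offset now 18 = byte 2 bit 2; 22 bits remain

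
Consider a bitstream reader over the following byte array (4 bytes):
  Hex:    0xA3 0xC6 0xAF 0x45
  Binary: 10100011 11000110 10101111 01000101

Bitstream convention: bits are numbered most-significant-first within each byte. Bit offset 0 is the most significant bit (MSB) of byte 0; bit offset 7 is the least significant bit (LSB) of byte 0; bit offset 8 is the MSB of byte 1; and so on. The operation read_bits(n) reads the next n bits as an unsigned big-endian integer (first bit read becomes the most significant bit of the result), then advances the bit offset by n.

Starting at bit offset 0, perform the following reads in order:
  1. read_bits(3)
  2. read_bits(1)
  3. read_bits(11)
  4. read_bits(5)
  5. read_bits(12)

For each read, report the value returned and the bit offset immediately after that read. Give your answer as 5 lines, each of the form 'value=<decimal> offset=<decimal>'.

Read 1: bits[0:3] width=3 -> value=5 (bin 101); offset now 3 = byte 0 bit 3; 29 bits remain
Read 2: bits[3:4] width=1 -> value=0 (bin 0); offset now 4 = byte 0 bit 4; 28 bits remain
Read 3: bits[4:15] width=11 -> value=483 (bin 00111100011); offset now 15 = byte 1 bit 7; 17 bits remain
Read 4: bits[15:20] width=5 -> value=10 (bin 01010); offset now 20 = byte 2 bit 4; 12 bits remain
Read 5: bits[20:32] width=12 -> value=3909 (bin 111101000101); offset now 32 = byte 4 bit 0; 0 bits remain

Answer: value=5 offset=3
value=0 offset=4
value=483 offset=15
value=10 offset=20
value=3909 offset=32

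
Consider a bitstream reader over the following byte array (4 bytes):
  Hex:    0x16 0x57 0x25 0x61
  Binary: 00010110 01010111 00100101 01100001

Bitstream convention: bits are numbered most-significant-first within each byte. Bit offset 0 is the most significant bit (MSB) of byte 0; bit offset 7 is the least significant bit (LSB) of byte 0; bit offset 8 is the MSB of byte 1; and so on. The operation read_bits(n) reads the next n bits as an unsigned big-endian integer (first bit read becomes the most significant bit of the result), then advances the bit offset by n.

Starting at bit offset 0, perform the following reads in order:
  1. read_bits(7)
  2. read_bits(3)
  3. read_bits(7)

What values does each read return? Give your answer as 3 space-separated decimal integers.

Read 1: bits[0:7] width=7 -> value=11 (bin 0001011); offset now 7 = byte 0 bit 7; 25 bits remain
Read 2: bits[7:10] width=3 -> value=1 (bin 001); offset now 10 = byte 1 bit 2; 22 bits remain
Read 3: bits[10:17] width=7 -> value=46 (bin 0101110); offset now 17 = byte 2 bit 1; 15 bits remain

Answer: 11 1 46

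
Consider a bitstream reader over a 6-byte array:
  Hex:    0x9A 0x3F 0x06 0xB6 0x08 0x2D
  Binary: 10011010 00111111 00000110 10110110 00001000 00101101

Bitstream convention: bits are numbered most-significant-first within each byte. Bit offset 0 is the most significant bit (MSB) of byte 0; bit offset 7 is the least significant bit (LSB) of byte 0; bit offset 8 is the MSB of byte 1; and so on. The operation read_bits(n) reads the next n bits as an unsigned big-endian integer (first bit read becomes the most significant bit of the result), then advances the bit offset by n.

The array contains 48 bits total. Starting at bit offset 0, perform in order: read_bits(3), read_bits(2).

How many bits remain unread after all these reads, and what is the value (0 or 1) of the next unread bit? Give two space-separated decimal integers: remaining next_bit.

Answer: 43 0

Derivation:
Read 1: bits[0:3] width=3 -> value=4 (bin 100); offset now 3 = byte 0 bit 3; 45 bits remain
Read 2: bits[3:5] width=2 -> value=3 (bin 11); offset now 5 = byte 0 bit 5; 43 bits remain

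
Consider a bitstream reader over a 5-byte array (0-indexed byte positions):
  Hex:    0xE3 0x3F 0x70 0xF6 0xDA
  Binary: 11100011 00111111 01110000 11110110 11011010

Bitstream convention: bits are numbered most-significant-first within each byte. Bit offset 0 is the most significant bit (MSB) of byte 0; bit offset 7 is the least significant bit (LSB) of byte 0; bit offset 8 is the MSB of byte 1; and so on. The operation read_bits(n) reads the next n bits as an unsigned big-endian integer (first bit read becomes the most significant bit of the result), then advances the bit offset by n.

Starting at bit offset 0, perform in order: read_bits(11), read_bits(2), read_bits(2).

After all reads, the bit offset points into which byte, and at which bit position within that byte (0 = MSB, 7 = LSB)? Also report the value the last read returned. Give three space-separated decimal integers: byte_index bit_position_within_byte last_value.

Answer: 1 7 3

Derivation:
Read 1: bits[0:11] width=11 -> value=1817 (bin 11100011001); offset now 11 = byte 1 bit 3; 29 bits remain
Read 2: bits[11:13] width=2 -> value=3 (bin 11); offset now 13 = byte 1 bit 5; 27 bits remain
Read 3: bits[13:15] width=2 -> value=3 (bin 11); offset now 15 = byte 1 bit 7; 25 bits remain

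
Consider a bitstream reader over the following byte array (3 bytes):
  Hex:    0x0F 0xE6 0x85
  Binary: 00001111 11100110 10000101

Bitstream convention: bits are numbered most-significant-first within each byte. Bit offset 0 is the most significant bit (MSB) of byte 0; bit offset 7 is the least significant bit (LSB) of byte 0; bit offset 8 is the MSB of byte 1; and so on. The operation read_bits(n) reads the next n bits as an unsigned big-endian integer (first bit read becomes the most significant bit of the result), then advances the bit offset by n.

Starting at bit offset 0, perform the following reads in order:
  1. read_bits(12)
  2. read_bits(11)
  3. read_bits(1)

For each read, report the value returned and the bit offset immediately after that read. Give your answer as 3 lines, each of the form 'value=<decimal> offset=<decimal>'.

Answer: value=254 offset=12
value=834 offset=23
value=1 offset=24

Derivation:
Read 1: bits[0:12] width=12 -> value=254 (bin 000011111110); offset now 12 = byte 1 bit 4; 12 bits remain
Read 2: bits[12:23] width=11 -> value=834 (bin 01101000010); offset now 23 = byte 2 bit 7; 1 bits remain
Read 3: bits[23:24] width=1 -> value=1 (bin 1); offset now 24 = byte 3 bit 0; 0 bits remain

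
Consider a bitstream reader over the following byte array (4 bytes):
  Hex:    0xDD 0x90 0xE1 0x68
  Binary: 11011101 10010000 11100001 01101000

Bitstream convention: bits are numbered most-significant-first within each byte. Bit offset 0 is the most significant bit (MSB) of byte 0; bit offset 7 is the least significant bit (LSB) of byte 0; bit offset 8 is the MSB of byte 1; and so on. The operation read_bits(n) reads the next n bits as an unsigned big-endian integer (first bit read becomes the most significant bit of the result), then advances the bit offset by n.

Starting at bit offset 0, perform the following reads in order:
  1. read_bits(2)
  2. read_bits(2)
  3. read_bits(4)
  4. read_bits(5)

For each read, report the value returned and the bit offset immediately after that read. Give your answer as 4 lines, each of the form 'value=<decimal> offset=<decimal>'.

Read 1: bits[0:2] width=2 -> value=3 (bin 11); offset now 2 = byte 0 bit 2; 30 bits remain
Read 2: bits[2:4] width=2 -> value=1 (bin 01); offset now 4 = byte 0 bit 4; 28 bits remain
Read 3: bits[4:8] width=4 -> value=13 (bin 1101); offset now 8 = byte 1 bit 0; 24 bits remain
Read 4: bits[8:13] width=5 -> value=18 (bin 10010); offset now 13 = byte 1 bit 5; 19 bits remain

Answer: value=3 offset=2
value=1 offset=4
value=13 offset=8
value=18 offset=13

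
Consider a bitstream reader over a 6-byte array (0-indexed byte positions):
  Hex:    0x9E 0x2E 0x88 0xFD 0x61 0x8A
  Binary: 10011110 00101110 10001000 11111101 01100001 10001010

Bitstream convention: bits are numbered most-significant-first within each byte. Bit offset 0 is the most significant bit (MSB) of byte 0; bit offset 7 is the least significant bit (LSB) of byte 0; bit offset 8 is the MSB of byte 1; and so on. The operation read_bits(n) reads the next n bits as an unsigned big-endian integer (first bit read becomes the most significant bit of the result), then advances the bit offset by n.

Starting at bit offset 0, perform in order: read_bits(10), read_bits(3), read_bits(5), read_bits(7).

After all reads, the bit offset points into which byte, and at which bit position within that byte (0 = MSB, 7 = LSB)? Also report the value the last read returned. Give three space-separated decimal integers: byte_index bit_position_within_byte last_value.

Read 1: bits[0:10] width=10 -> value=632 (bin 1001111000); offset now 10 = byte 1 bit 2; 38 bits remain
Read 2: bits[10:13] width=3 -> value=5 (bin 101); offset now 13 = byte 1 bit 5; 35 bits remain
Read 3: bits[13:18] width=5 -> value=26 (bin 11010); offset now 18 = byte 2 bit 2; 30 bits remain
Read 4: bits[18:25] width=7 -> value=17 (bin 0010001); offset now 25 = byte 3 bit 1; 23 bits remain

Answer: 3 1 17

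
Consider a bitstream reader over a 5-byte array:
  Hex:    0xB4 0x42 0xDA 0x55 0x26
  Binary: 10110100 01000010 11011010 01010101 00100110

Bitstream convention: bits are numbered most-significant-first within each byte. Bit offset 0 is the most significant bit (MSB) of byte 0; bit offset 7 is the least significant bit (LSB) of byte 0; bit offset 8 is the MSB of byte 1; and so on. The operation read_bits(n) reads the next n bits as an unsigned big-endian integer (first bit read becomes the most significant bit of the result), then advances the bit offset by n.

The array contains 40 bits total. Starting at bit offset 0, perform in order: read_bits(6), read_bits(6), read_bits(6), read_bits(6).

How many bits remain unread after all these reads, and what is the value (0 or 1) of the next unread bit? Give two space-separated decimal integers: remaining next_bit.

Read 1: bits[0:6] width=6 -> value=45 (bin 101101); offset now 6 = byte 0 bit 6; 34 bits remain
Read 2: bits[6:12] width=6 -> value=4 (bin 000100); offset now 12 = byte 1 bit 4; 28 bits remain
Read 3: bits[12:18] width=6 -> value=11 (bin 001011); offset now 18 = byte 2 bit 2; 22 bits remain
Read 4: bits[18:24] width=6 -> value=26 (bin 011010); offset now 24 = byte 3 bit 0; 16 bits remain

Answer: 16 0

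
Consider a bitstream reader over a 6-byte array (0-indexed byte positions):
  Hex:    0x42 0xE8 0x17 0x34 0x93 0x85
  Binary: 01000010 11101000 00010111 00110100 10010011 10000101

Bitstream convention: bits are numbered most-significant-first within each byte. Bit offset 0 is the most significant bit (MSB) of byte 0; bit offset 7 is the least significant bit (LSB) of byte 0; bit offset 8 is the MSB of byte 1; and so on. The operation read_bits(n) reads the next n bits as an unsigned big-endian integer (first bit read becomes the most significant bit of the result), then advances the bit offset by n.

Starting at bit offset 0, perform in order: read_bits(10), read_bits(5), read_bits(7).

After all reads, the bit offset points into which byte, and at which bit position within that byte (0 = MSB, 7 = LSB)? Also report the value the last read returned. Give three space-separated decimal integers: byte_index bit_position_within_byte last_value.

Read 1: bits[0:10] width=10 -> value=267 (bin 0100001011); offset now 10 = byte 1 bit 2; 38 bits remain
Read 2: bits[10:15] width=5 -> value=20 (bin 10100); offset now 15 = byte 1 bit 7; 33 bits remain
Read 3: bits[15:22] width=7 -> value=5 (bin 0000101); offset now 22 = byte 2 bit 6; 26 bits remain

Answer: 2 6 5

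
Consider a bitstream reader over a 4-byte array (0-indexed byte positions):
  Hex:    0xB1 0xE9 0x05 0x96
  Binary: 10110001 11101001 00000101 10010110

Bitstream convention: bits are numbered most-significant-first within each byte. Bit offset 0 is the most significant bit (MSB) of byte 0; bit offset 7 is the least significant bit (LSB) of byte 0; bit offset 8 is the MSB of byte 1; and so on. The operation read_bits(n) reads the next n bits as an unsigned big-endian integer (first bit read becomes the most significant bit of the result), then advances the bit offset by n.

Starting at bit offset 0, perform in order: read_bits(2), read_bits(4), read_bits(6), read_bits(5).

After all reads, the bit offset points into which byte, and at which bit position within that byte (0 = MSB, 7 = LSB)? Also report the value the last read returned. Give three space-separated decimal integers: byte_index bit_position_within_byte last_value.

Read 1: bits[0:2] width=2 -> value=2 (bin 10); offset now 2 = byte 0 bit 2; 30 bits remain
Read 2: bits[2:6] width=4 -> value=12 (bin 1100); offset now 6 = byte 0 bit 6; 26 bits remain
Read 3: bits[6:12] width=6 -> value=30 (bin 011110); offset now 12 = byte 1 bit 4; 20 bits remain
Read 4: bits[12:17] width=5 -> value=18 (bin 10010); offset now 17 = byte 2 bit 1; 15 bits remain

Answer: 2 1 18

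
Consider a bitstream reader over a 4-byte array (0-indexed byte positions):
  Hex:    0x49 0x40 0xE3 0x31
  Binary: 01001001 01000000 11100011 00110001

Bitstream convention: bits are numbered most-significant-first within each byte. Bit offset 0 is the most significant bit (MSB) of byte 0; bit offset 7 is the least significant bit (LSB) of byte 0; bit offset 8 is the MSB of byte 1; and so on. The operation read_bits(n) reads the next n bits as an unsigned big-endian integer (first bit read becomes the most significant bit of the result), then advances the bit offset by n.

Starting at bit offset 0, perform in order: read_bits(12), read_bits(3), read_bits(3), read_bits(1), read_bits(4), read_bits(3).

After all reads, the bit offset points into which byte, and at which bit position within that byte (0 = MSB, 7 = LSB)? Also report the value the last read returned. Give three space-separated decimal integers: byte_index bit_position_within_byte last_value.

Read 1: bits[0:12] width=12 -> value=1172 (bin 010010010100); offset now 12 = byte 1 bit 4; 20 bits remain
Read 2: bits[12:15] width=3 -> value=0 (bin 000); offset now 15 = byte 1 bit 7; 17 bits remain
Read 3: bits[15:18] width=3 -> value=3 (bin 011); offset now 18 = byte 2 bit 2; 14 bits remain
Read 4: bits[18:19] width=1 -> value=1 (bin 1); offset now 19 = byte 2 bit 3; 13 bits remain
Read 5: bits[19:23] width=4 -> value=1 (bin 0001); offset now 23 = byte 2 bit 7; 9 bits remain
Read 6: bits[23:26] width=3 -> value=4 (bin 100); offset now 26 = byte 3 bit 2; 6 bits remain

Answer: 3 2 4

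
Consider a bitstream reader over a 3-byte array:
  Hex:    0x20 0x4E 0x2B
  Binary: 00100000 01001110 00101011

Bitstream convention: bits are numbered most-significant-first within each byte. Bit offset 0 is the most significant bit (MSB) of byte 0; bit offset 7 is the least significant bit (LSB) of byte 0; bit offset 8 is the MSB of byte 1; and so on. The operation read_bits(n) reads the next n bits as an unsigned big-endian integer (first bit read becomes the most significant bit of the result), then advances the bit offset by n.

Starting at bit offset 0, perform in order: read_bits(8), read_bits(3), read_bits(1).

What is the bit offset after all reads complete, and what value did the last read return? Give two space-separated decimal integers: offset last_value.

Answer: 12 0

Derivation:
Read 1: bits[0:8] width=8 -> value=32 (bin 00100000); offset now 8 = byte 1 bit 0; 16 bits remain
Read 2: bits[8:11] width=3 -> value=2 (bin 010); offset now 11 = byte 1 bit 3; 13 bits remain
Read 3: bits[11:12] width=1 -> value=0 (bin 0); offset now 12 = byte 1 bit 4; 12 bits remain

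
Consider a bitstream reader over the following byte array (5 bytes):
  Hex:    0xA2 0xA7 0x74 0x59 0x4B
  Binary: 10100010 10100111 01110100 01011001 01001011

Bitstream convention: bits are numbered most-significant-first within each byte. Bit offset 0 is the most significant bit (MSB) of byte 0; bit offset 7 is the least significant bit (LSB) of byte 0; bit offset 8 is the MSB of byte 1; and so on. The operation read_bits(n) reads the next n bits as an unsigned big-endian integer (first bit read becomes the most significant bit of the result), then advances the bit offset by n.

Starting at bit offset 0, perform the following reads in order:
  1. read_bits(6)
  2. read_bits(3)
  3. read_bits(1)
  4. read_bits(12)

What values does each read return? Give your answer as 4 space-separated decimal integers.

Read 1: bits[0:6] width=6 -> value=40 (bin 101000); offset now 6 = byte 0 bit 6; 34 bits remain
Read 2: bits[6:9] width=3 -> value=5 (bin 101); offset now 9 = byte 1 bit 1; 31 bits remain
Read 3: bits[9:10] width=1 -> value=0 (bin 0); offset now 10 = byte 1 bit 2; 30 bits remain
Read 4: bits[10:22] width=12 -> value=2525 (bin 100111011101); offset now 22 = byte 2 bit 6; 18 bits remain

Answer: 40 5 0 2525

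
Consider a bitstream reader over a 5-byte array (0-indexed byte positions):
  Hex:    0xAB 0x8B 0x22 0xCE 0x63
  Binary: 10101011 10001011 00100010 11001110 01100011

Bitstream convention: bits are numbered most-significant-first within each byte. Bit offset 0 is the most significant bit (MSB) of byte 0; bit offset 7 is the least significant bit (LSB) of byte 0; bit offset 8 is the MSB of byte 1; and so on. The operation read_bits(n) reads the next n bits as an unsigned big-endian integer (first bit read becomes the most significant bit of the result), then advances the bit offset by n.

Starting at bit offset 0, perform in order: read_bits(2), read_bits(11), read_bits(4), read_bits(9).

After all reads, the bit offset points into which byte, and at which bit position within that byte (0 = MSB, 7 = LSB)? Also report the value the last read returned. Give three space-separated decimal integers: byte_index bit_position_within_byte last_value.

Answer: 3 2 139

Derivation:
Read 1: bits[0:2] width=2 -> value=2 (bin 10); offset now 2 = byte 0 bit 2; 38 bits remain
Read 2: bits[2:13] width=11 -> value=1393 (bin 10101110001); offset now 13 = byte 1 bit 5; 27 bits remain
Read 3: bits[13:17] width=4 -> value=6 (bin 0110); offset now 17 = byte 2 bit 1; 23 bits remain
Read 4: bits[17:26] width=9 -> value=139 (bin 010001011); offset now 26 = byte 3 bit 2; 14 bits remain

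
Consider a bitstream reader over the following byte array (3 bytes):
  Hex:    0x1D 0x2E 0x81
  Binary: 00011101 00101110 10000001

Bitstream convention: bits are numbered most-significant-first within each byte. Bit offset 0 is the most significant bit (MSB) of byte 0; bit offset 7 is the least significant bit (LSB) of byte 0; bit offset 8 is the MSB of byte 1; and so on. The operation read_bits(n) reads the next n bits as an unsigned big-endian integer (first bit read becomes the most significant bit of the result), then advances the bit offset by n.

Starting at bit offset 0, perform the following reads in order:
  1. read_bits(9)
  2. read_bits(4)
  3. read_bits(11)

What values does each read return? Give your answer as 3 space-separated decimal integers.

Answer: 58 5 1665

Derivation:
Read 1: bits[0:9] width=9 -> value=58 (bin 000111010); offset now 9 = byte 1 bit 1; 15 bits remain
Read 2: bits[9:13] width=4 -> value=5 (bin 0101); offset now 13 = byte 1 bit 5; 11 bits remain
Read 3: bits[13:24] width=11 -> value=1665 (bin 11010000001); offset now 24 = byte 3 bit 0; 0 bits remain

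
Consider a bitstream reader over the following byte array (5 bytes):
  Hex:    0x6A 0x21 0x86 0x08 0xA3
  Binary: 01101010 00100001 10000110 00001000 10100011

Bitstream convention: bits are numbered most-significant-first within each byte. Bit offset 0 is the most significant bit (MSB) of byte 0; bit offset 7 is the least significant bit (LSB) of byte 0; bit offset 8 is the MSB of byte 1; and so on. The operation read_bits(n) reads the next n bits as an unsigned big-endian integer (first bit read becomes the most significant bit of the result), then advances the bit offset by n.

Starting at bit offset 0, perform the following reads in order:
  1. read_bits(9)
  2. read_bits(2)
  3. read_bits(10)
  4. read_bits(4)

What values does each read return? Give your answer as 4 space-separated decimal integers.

Read 1: bits[0:9] width=9 -> value=212 (bin 011010100); offset now 9 = byte 1 bit 1; 31 bits remain
Read 2: bits[9:11] width=2 -> value=1 (bin 01); offset now 11 = byte 1 bit 3; 29 bits remain
Read 3: bits[11:21] width=10 -> value=48 (bin 0000110000); offset now 21 = byte 2 bit 5; 19 bits remain
Read 4: bits[21:25] width=4 -> value=12 (bin 1100); offset now 25 = byte 3 bit 1; 15 bits remain

Answer: 212 1 48 12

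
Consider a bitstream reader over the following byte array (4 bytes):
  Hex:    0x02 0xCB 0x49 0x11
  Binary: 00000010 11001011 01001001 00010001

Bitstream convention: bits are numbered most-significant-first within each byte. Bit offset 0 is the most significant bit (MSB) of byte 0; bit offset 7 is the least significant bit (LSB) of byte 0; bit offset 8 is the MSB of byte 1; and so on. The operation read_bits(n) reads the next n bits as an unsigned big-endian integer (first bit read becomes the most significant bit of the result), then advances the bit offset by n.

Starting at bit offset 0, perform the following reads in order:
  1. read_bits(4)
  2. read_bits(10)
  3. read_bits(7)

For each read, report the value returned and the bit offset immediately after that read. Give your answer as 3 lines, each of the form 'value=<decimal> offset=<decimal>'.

Read 1: bits[0:4] width=4 -> value=0 (bin 0000); offset now 4 = byte 0 bit 4; 28 bits remain
Read 2: bits[4:14] width=10 -> value=178 (bin 0010110010); offset now 14 = byte 1 bit 6; 18 bits remain
Read 3: bits[14:21] width=7 -> value=105 (bin 1101001); offset now 21 = byte 2 bit 5; 11 bits remain

Answer: value=0 offset=4
value=178 offset=14
value=105 offset=21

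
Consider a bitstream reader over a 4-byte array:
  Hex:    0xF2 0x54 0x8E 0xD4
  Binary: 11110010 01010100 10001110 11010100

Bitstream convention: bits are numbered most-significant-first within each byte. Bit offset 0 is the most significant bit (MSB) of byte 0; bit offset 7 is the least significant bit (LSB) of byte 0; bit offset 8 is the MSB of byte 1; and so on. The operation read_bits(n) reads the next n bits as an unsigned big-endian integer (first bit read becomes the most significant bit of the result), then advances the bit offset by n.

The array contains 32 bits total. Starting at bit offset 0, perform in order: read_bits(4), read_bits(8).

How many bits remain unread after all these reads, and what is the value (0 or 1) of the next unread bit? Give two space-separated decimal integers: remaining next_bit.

Read 1: bits[0:4] width=4 -> value=15 (bin 1111); offset now 4 = byte 0 bit 4; 28 bits remain
Read 2: bits[4:12] width=8 -> value=37 (bin 00100101); offset now 12 = byte 1 bit 4; 20 bits remain

Answer: 20 0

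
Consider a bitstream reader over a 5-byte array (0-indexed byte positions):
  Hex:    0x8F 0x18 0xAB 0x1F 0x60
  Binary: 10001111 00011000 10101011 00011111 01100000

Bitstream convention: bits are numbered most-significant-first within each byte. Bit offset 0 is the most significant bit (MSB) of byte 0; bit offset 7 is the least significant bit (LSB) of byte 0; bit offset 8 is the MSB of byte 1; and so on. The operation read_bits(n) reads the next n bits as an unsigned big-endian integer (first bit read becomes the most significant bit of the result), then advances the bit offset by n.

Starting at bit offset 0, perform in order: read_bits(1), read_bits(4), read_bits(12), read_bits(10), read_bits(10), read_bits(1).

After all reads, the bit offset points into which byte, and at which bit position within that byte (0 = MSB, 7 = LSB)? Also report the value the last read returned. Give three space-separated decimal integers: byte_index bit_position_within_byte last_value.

Answer: 4 6 0

Derivation:
Read 1: bits[0:1] width=1 -> value=1 (bin 1); offset now 1 = byte 0 bit 1; 39 bits remain
Read 2: bits[1:5] width=4 -> value=1 (bin 0001); offset now 5 = byte 0 bit 5; 35 bits remain
Read 3: bits[5:17] width=12 -> value=3633 (bin 111000110001); offset now 17 = byte 2 bit 1; 23 bits remain
Read 4: bits[17:27] width=10 -> value=344 (bin 0101011000); offset now 27 = byte 3 bit 3; 13 bits remain
Read 5: bits[27:37] width=10 -> value=1004 (bin 1111101100); offset now 37 = byte 4 bit 5; 3 bits remain
Read 6: bits[37:38] width=1 -> value=0 (bin 0); offset now 38 = byte 4 bit 6; 2 bits remain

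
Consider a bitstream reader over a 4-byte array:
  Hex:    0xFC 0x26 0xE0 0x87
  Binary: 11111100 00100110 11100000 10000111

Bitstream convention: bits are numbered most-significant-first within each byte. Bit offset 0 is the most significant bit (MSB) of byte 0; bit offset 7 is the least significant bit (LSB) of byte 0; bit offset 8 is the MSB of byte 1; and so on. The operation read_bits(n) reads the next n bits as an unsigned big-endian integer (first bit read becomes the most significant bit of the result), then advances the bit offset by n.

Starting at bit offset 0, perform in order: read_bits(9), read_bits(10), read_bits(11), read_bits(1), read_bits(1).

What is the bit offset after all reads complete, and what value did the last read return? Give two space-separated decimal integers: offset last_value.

Read 1: bits[0:9] width=9 -> value=504 (bin 111111000); offset now 9 = byte 1 bit 1; 23 bits remain
Read 2: bits[9:19] width=10 -> value=311 (bin 0100110111); offset now 19 = byte 2 bit 3; 13 bits remain
Read 3: bits[19:30] width=11 -> value=33 (bin 00000100001); offset now 30 = byte 3 bit 6; 2 bits remain
Read 4: bits[30:31] width=1 -> value=1 (bin 1); offset now 31 = byte 3 bit 7; 1 bits remain
Read 5: bits[31:32] width=1 -> value=1 (bin 1); offset now 32 = byte 4 bit 0; 0 bits remain

Answer: 32 1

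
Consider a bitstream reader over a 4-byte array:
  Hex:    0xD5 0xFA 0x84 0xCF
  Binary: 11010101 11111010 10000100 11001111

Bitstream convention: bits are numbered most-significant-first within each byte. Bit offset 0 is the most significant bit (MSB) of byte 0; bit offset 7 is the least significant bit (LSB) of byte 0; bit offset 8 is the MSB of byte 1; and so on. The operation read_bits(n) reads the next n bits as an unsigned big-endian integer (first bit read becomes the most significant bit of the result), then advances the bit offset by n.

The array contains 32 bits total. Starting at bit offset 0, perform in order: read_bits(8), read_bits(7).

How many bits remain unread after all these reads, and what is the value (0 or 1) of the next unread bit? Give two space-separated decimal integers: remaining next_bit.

Answer: 17 0

Derivation:
Read 1: bits[0:8] width=8 -> value=213 (bin 11010101); offset now 8 = byte 1 bit 0; 24 bits remain
Read 2: bits[8:15] width=7 -> value=125 (bin 1111101); offset now 15 = byte 1 bit 7; 17 bits remain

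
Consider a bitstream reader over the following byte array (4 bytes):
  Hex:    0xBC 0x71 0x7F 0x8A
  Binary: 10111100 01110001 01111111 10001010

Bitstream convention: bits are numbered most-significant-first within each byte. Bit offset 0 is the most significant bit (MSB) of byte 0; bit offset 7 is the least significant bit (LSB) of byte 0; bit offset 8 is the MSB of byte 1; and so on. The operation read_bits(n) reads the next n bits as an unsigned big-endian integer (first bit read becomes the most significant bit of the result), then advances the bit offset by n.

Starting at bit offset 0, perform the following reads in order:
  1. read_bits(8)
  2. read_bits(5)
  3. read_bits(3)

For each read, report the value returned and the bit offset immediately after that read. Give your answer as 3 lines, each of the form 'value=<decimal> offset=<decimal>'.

Read 1: bits[0:8] width=8 -> value=188 (bin 10111100); offset now 8 = byte 1 bit 0; 24 bits remain
Read 2: bits[8:13] width=5 -> value=14 (bin 01110); offset now 13 = byte 1 bit 5; 19 bits remain
Read 3: bits[13:16] width=3 -> value=1 (bin 001); offset now 16 = byte 2 bit 0; 16 bits remain

Answer: value=188 offset=8
value=14 offset=13
value=1 offset=16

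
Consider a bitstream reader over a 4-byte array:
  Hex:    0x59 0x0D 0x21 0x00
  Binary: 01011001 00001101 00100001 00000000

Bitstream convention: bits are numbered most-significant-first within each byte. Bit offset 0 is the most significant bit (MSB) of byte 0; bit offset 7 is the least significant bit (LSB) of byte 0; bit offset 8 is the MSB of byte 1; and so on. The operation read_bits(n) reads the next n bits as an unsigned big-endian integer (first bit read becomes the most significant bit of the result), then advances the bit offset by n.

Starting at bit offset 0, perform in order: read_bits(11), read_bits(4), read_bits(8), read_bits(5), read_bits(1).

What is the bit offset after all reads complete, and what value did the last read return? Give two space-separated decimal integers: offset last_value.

Read 1: bits[0:11] width=11 -> value=712 (bin 01011001000); offset now 11 = byte 1 bit 3; 21 bits remain
Read 2: bits[11:15] width=4 -> value=6 (bin 0110); offset now 15 = byte 1 bit 7; 17 bits remain
Read 3: bits[15:23] width=8 -> value=144 (bin 10010000); offset now 23 = byte 2 bit 7; 9 bits remain
Read 4: bits[23:28] width=5 -> value=16 (bin 10000); offset now 28 = byte 3 bit 4; 4 bits remain
Read 5: bits[28:29] width=1 -> value=0 (bin 0); offset now 29 = byte 3 bit 5; 3 bits remain

Answer: 29 0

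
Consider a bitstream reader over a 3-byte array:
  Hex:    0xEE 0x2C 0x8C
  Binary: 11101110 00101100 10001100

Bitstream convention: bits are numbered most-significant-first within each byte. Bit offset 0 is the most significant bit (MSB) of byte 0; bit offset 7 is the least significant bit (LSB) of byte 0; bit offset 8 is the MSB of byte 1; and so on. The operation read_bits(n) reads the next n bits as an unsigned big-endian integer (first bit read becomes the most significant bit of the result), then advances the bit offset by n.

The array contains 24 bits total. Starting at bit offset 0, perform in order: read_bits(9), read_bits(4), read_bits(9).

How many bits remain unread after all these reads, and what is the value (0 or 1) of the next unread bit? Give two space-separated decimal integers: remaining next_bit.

Answer: 2 0

Derivation:
Read 1: bits[0:9] width=9 -> value=476 (bin 111011100); offset now 9 = byte 1 bit 1; 15 bits remain
Read 2: bits[9:13] width=4 -> value=5 (bin 0101); offset now 13 = byte 1 bit 5; 11 bits remain
Read 3: bits[13:22] width=9 -> value=291 (bin 100100011); offset now 22 = byte 2 bit 6; 2 bits remain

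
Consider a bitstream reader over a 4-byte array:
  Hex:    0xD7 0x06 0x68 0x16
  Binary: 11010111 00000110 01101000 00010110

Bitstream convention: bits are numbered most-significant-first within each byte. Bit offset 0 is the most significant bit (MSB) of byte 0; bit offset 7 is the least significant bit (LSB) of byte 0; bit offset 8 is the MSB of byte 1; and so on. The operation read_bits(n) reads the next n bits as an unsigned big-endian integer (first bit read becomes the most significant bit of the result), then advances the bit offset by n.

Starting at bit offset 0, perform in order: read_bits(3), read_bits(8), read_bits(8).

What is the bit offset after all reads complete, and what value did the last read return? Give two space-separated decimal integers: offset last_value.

Answer: 19 51

Derivation:
Read 1: bits[0:3] width=3 -> value=6 (bin 110); offset now 3 = byte 0 bit 3; 29 bits remain
Read 2: bits[3:11] width=8 -> value=184 (bin 10111000); offset now 11 = byte 1 bit 3; 21 bits remain
Read 3: bits[11:19] width=8 -> value=51 (bin 00110011); offset now 19 = byte 2 bit 3; 13 bits remain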